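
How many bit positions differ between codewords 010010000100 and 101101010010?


Count differing positions: ^ ^ ^ ^ ^ ^ . ^ . ^ ^ . = 9 differences

9


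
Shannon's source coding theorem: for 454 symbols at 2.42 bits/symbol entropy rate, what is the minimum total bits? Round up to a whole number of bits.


Minimum bits >= n * H = 454 * 2.42 = 1098.68, rounded up to a whole number of bits = 1099

1099 bits


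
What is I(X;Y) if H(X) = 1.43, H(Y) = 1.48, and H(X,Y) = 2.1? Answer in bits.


I(X;Y) = H(X) + H(Y) - H(X,Y) = 1.43 + 1.48 - 2.1 = 0.81

0.81 bits


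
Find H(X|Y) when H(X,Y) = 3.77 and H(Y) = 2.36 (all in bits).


H(X|Y) = H(X,Y) - H(Y) = 3.77 - 2.36 = 1.41

1.41 bits


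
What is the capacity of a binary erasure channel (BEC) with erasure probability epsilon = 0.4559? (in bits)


C = 1 - epsilon = 1 - 0.4559 = 0.5441

0.5441 bits


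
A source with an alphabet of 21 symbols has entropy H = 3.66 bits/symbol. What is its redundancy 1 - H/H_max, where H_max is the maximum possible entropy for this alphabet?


H_max = log2(K) = log2(21) = 4.3923 bits/symbol. Redundancy = 1 - H/H_max = 1 - 3.66/4.3923 = 1 - 0.8333 = 0.1667

0.1667


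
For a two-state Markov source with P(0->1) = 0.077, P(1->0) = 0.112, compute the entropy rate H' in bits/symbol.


Stationary distribution: pi_0 = p10/(p01+p10) = 0.5926, pi_1 = 0.4074. Entropy rate H' = pi_0*H(p01) + pi_1*H(p10) = 0.5926*0.3915 + 0.4074*0.5059 = 0.4381

0.4381 bits/symbol


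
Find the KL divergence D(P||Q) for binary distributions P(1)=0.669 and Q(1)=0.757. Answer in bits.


KL = p*log2(p/q) + (1-p)*log2((1-p)/(1-q)) = 0.669*log2(0.669/0.757) + 0.331*log2(0.331/0.243) = 0.0283

0.0283 bits


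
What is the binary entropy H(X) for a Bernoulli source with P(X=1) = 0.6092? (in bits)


H = -p*log2(p) - (1-p)*log2(1-p). -0.6092*log2(0.6092) = 0.435585; -0.3908*log2(0.3908) = 0.529728. H = 0.435585 + 0.529728 = 0.9653

0.9653 bits


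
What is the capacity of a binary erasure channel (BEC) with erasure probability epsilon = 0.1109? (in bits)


C = 1 - epsilon = 1 - 0.1109 = 0.8891

0.8891 bits


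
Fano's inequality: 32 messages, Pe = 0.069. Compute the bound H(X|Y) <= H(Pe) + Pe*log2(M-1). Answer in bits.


H(Pe) = -Pe*log2(Pe) - (1-Pe)*log2(1-Pe) = -0.069*log2(0.069) - 0.931*log2(0.931) = 0.266151 + 0.096030 = 0.3622. Pe*log2(M-1) = 0.069*log2(31) = 0.341840. Bound = H(Pe) + Pe*log2(M-1) = 0.266151 + 0.096030 + 0.341840 = 0.704

0.704 bits


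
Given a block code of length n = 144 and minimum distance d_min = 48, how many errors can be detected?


Detection capability = d_min - 1 = 48 - 1 = 47

47 errors


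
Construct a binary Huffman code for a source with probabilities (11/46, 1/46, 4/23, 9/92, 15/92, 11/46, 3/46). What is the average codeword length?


Huffman construction (repeatedly merge the two least-probable nodes; each merge adds 1 bit to every symbol beneath it): 1/46 + 3/46 = 2/23; 2/23 + 9/92 = 17/92; 15/92 + 4/23 = 31/92; 17/92 + 11/46 = 39/92; 11/46 + 31/92 = 53/92; 39/92 + 53/92 = 1. Resulting codeword lengths (in the order the probabilities were given): (2, 4, 3, 3, 3, 2, 4). L_avg = sum(p_i * l_i) = 11/46*2 + 1/46*4 + 4/23*3 + 9/92*3 + 15/92*3 + 11/46*2 + 3/46*4 = 60/23 = 2.6087

2.6087 bits


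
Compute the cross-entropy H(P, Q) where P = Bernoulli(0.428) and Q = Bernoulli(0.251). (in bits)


H(P,Q) = -p*log2(q) - (1-p)*log2(1-q). -0.428*log2(0.251) = 0.853535; -0.572*log2(0.749) = 0.238502. H(P,Q) = 0.853535 + 0.238502 = 1.092

1.092 bits


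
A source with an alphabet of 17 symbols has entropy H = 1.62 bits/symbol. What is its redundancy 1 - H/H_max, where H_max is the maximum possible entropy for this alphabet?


H_max = log2(K) = log2(17) = 4.0875 bits/symbol. Redundancy = 1 - H/H_max = 1 - 1.62/4.0875 = 1 - 0.3963 = 0.6037

0.6037


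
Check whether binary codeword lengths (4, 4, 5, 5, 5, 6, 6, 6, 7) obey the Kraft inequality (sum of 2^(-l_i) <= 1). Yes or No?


Kraft sum = sum(2^(-l_i)) = 0.2734, need <= 1. Result: satisfied (a binary prefix-free code with these lengths exists)

Yes


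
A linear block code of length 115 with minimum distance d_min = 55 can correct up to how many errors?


Correction capability = floor((d-1)/2) = floor((55-1)/2) = 27

27 errors


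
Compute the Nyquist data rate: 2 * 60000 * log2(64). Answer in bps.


Rate = 2 * B * log2(M) = 2 * 60000 * 6.0 = 720000.0

720000.0 bps


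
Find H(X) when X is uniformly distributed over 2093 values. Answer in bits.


H = log2(n) = log2(2093) = 11.0314

11.0314 bits


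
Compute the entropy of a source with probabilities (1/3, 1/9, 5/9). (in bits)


H = -sum(p_i * log2(p_i)). Terms: -(1/3)*log2(1/3) = 0.528321; -(1/9)*log2(1/9) = 0.352214; -(5/9)*log2(5/9) = 0.471109. H = 0.528321 + 0.352214 + 0.471109 = 1.3516

1.3516 bits


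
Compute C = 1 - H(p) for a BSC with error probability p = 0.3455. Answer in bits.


H(p) = -p*log2(p) - (1-p)*log2(1-p) = -0.3455*log2(0.3455) - 0.6545*log2(0.6545) = 0.529735 + 0.400250 = 0.93. C = 1 - H(p) = 1 - 0.93 = 0.07

0.07 bits


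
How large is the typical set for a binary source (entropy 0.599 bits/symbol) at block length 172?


log2|A_typical| = nH = 172 * 0.599 = 103.028, so |A_typical| ~ 2^103.028 = 1.034e+31

1.034e+31


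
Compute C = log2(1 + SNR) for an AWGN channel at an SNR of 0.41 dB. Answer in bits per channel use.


SNR_linear = 10^(0.41/10) = 1.099; C = log2(1 + SNR_linear) = log2(1 + 1.099) = 1.0697

1.0697 bits/channel use


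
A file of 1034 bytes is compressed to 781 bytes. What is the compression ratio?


Ratio = original / compressed = 1034 / 781 = 1.3239

1.3239


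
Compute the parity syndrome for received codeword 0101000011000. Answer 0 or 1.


Syndrome = XOR of all bits = 0 XOR 1 XOR 0 XOR 1 XOR 0 XOR 0 XOR 0 XOR 0 XOR 1 XOR 1 XOR 0 XOR 0 XOR 0 = 0

0


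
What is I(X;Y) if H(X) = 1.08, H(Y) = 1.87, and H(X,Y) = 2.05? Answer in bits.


I(X;Y) = H(X) + H(Y) - H(X,Y) = 1.08 + 1.87 - 2.05 = 0.9

0.9 bits


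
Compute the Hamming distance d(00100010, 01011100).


Count differing positions: . ^ ^ ^ ^ ^ ^ . = 6 differences

6


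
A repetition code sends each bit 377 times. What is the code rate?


Rate = k/n = 1/377

1/377


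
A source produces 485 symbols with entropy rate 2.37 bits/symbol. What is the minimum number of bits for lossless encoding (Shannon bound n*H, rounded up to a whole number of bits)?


Minimum bits >= n * H = 485 * 2.37 = 1149.45, rounded up to a whole number of bits = 1150

1150 bits


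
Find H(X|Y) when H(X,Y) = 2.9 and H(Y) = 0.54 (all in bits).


H(X|Y) = H(X,Y) - H(Y) = 2.9 - 0.54 = 2.36

2.36 bits


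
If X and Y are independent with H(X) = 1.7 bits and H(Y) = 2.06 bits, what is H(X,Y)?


For independent variables, H(X,Y) = H(X) + H(Y) = 1.7 + 2.06 = 3.76

3.76 bits


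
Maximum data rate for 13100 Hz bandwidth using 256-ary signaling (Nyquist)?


Rate = 2 * B * log2(M) = 2 * 13100 * 8.0 = 209600.0

209600.0 bps


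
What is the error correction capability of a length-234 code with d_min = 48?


Correction capability = floor((d-1)/2) = floor((48-1)/2) = 23

23 errors


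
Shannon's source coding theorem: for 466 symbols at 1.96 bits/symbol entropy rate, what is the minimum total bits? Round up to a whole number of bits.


Minimum bits >= n * H = 466 * 1.96 = 913.36, rounded up to a whole number of bits = 914

914 bits


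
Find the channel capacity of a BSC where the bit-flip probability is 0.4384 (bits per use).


H(p) = -p*log2(p) - (1-p)*log2(1-p) = -0.4384*log2(0.4384) - 0.5616*log2(0.5616) = 0.521556 + 0.467468 = 0.989. C = 1 - H(p) = 1 - 0.989 = 0.011

0.011 bits


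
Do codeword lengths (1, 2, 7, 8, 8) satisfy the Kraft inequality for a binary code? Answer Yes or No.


Kraft sum = sum(2^(-l_i)) = 0.7656, need <= 1. Result: satisfied (a binary prefix-free code with these lengths exists)

Yes


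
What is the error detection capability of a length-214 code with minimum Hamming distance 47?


Detection capability = d_min - 1 = 47 - 1 = 46

46 errors


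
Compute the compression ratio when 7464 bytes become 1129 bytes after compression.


Ratio = original / compressed = 7464 / 1129 = 6.6112

6.6112


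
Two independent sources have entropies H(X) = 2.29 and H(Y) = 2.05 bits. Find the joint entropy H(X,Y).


For independent variables, H(X,Y) = H(X) + H(Y) = 2.29 + 2.05 = 4.34

4.34 bits


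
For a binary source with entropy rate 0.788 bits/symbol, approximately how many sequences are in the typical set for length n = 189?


log2|A_typical| = nH = 189 * 0.788 = 148.932, so |A_typical| ~ 2^148.932 = 6.808e+44

6.808e+44


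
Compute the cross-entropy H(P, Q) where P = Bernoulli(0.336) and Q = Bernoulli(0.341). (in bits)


H(P,Q) = -p*log2(q) - (1-p)*log2(1-q). -0.336*log2(0.341) = 0.521525; -0.664*log2(0.659) = 0.399495. H(P,Q) = 0.521525 + 0.399495 = 0.921

0.921 bits


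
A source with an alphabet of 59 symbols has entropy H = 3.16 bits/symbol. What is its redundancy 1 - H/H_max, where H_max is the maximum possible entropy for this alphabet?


H_max = log2(K) = log2(59) = 5.8826 bits/symbol. Redundancy = 1 - H/H_max = 1 - 3.16/5.8826 = 1 - 0.5372 = 0.4628

0.4628


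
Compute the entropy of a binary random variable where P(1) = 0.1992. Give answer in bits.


H = -p*log2(p) - (1-p)*log2(1-p). -0.1992*log2(0.1992) = 0.463680; -0.8008*log2(0.8008) = 0.256645. H = 0.463680 + 0.256645 = 0.7203

0.7203 bits


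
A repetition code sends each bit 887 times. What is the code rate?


Rate = k/n = 1/887

1/887


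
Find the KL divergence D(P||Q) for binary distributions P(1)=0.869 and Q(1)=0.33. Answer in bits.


KL = p*log2(p/q) + (1-p)*log2((1-p)/(1-q)) = 0.869*log2(0.869/0.33) + 0.131*log2(0.131/0.67) = 0.9054

0.9054 bits


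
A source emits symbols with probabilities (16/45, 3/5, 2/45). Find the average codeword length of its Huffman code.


Huffman construction (repeatedly merge the two least-probable nodes; each merge adds 1 bit to every symbol beneath it): 2/45 + 16/45 = 2/5; 2/5 + 3/5 = 1. Resulting codeword lengths (in the order the probabilities were given): (2, 1, 2). L_avg = sum(p_i * l_i) = 16/45*2 + 3/5*1 + 2/45*2 = 7/5 = 1.4

1.4 bits


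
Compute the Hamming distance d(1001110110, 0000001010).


Count differing positions: ^ . . ^ ^ ^ ^ ^ . . = 6 differences

6


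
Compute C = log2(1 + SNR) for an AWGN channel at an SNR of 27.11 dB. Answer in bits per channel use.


SNR_linear = 10^(27.11/10) = 514.0437; C = log2(1 + SNR_linear) = log2(1 + 514.0437) = 9.0086

9.0086 bits/channel use


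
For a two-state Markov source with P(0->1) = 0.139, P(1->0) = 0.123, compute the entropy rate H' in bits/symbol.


Stationary distribution: pi_0 = p10/(p01+p10) = 0.4695, pi_1 = 0.5305. Entropy rate H' = pi_0*H(p01) + pi_1*H(p10) = 0.4695*0.5816 + 0.5305*0.5379 = 0.5584

0.5584 bits/symbol


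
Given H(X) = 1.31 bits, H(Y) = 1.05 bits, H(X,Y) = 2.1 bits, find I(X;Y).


I(X;Y) = H(X) + H(Y) - H(X,Y) = 1.31 + 1.05 - 2.1 = 0.26

0.26 bits


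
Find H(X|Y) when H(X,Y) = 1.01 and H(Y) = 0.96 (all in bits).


H(X|Y) = H(X,Y) - H(Y) = 1.01 - 0.96 = 0.05

0.05 bits


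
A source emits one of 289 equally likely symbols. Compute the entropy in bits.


H = log2(n) = log2(289) = 8.1749

8.1749 bits


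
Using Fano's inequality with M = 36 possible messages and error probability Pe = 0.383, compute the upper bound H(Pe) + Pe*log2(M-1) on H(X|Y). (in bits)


H(Pe) = -Pe*log2(Pe) - (1-Pe)*log2(1-Pe) = -0.383*log2(0.383) - 0.617*log2(0.617) = 0.530296 + 0.429838 = 0.9601. Pe*log2(M-1) = 0.383*log2(35) = 1.964515. Bound = H(Pe) + Pe*log2(M-1) = 0.530296 + 0.429838 + 1.964515 = 2.9246

2.9246 bits


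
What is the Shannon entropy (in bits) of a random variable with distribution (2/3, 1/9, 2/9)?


H = -sum(p_i * log2(p_i)). Terms: -(2/3)*log2(2/3) = 0.389975; -(1/9)*log2(1/9) = 0.352214; -(2/9)*log2(2/9) = 0.482206. H = 0.389975 + 0.352214 + 0.482206 = 1.2244

1.2244 bits


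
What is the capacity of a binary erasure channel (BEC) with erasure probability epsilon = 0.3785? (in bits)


C = 1 - epsilon = 1 - 0.3785 = 0.6215

0.6215 bits


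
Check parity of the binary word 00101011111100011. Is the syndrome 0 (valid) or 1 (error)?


Syndrome = XOR of all bits = 0 XOR 0 XOR 1 XOR 0 XOR 1 XOR 0 XOR 1 XOR 1 XOR 1 XOR 1 XOR 1 XOR 1 XOR 0 XOR 0 XOR 0 XOR 1 XOR 1 = 0

0


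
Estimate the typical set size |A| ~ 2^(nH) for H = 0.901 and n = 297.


log2|A_typical| = nH = 297 * 0.901 = 267.597, so |A_typical| ~ 2^267.597 = 3.587e+80

3.587e+80


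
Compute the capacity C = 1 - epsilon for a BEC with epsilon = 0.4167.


C = 1 - epsilon = 1 - 0.4167 = 0.5833

0.5833 bits


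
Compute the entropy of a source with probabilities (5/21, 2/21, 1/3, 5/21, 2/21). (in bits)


H = -sum(p_i * log2(p_i)). Terms: -(5/21)*log2(5/21) = 0.492950; -(2/21)*log2(2/21) = 0.323078; -(1/3)*log2(1/3) = 0.528321; -(5/21)*log2(5/21) = 0.492950; -(2/21)*log2(2/21) = 0.323078. H = 0.492950 + 0.323078 + 0.528321 + 0.492950 + 0.323078 = 2.1604

2.1604 bits


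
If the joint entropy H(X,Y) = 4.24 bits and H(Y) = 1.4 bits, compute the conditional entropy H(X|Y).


H(X|Y) = H(X,Y) - H(Y) = 4.24 - 1.4 = 2.84

2.84 bits


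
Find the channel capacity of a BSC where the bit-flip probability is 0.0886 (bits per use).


H(p) = -p*log2(p) - (1-p)*log2(1-p) = -0.0886*log2(0.0886) - 0.9114*log2(0.9114) = 0.309794 + 0.121985 = 0.4318. C = 1 - H(p) = 1 - 0.4318 = 0.5682

0.5682 bits


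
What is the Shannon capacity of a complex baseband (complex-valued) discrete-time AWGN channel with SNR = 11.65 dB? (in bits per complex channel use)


SNR_linear = 10^(11.65/10) = 14.6218; C = log2(1 + SNR_linear) = log2(1 + 14.6218) = 3.9655

3.9655 bits/channel use


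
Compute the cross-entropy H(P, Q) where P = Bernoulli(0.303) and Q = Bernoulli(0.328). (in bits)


H(P,Q) = -p*log2(q) - (1-p)*log2(1-q). -0.303*log2(0.328) = 0.487294; -0.697*log2(0.672) = 0.399706. H(P,Q) = 0.487294 + 0.399706 = 0.887

0.887 bits


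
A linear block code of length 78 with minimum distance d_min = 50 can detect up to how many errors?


Detection capability = d_min - 1 = 50 - 1 = 49

49 errors


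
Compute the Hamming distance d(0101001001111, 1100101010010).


Count differing positions: ^ . . ^ ^ . . . ^ ^ ^ . ^ = 7 differences

7


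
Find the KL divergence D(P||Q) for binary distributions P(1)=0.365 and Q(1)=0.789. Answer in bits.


KL = p*log2(p/q) + (1-p)*log2((1-p)/(1-q)) = 0.365*log2(0.365/0.789) + 0.635*log2(0.635/0.211) = 0.6034

0.6034 bits


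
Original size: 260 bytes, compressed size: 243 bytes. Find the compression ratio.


Ratio = original / compressed = 260 / 243 = 1.07

1.07


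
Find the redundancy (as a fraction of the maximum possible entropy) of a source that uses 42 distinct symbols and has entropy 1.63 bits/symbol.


H_max = log2(K) = log2(42) = 5.3923 bits/symbol. Redundancy = 1 - H/H_max = 1 - 1.63/5.3923 = 1 - 0.3023 = 0.6977

0.6977


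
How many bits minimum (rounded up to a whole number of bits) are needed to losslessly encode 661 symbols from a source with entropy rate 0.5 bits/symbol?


Minimum bits >= n * H = 661 * 0.5 = 330.5, rounded up to a whole number of bits = 331

331 bits


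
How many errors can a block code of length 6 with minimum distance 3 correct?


Correction capability = floor((d-1)/2) = floor((3-1)/2) = 1

1 errors


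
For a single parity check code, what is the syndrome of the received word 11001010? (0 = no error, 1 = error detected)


Syndrome = XOR of all bits = 1 XOR 1 XOR 0 XOR 0 XOR 1 XOR 0 XOR 1 XOR 0 = 0

0


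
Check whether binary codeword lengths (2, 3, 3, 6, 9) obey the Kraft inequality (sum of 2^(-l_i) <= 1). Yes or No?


Kraft sum = sum(2^(-l_i)) = 0.5176, need <= 1. Result: satisfied (a binary prefix-free code with these lengths exists)

Yes


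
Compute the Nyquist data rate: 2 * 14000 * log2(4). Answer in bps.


Rate = 2 * B * log2(M) = 2 * 14000 * 2.0 = 56000.0

56000.0 bps


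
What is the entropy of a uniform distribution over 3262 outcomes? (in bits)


H = log2(n) = log2(3262) = 11.6715

11.6715 bits


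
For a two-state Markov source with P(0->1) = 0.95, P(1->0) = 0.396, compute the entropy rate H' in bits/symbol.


Stationary distribution: pi_0 = p10/(p01+p10) = 0.2942, pi_1 = 0.7058. Entropy rate H' = pi_0*H(p01) + pi_1*H(p10) = 0.2942*0.2864 + 0.7058*0.9686 = 0.7679

0.7679 bits/symbol


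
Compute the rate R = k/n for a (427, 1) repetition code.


Rate = k/n = 1/427

1/427


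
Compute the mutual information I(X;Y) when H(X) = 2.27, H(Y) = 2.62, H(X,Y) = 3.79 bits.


I(X;Y) = H(X) + H(Y) - H(X,Y) = 2.27 + 2.62 - 3.79 = 1.1

1.1 bits


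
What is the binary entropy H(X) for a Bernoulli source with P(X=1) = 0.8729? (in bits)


H = -p*log2(p) - (1-p)*log2(1-p). -0.8729*log2(0.8729) = 0.171186; -0.1271*log2(0.1271) = 0.378245. H = 0.171186 + 0.378245 = 0.5494

0.5494 bits


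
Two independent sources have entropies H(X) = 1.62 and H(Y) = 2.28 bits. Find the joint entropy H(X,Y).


For independent variables, H(X,Y) = H(X) + H(Y) = 1.62 + 2.28 = 3.9

3.9 bits


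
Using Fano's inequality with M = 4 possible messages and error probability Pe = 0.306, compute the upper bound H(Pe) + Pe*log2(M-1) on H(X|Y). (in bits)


H(Pe) = -Pe*log2(Pe) - (1-Pe)*log2(1-Pe) = -0.306*log2(0.306) - 0.694*log2(0.694) = 0.522769 + 0.365733 = 0.8885. Pe*log2(M-1) = 0.306*log2(3) = 0.484999. Bound = H(Pe) + Pe*log2(M-1) = 0.522769 + 0.365733 + 0.484999 = 1.3735

1.3735 bits


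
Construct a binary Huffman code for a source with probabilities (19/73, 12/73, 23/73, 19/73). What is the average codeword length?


Huffman construction (repeatedly merge the two least-probable nodes; each merge adds 1 bit to every symbol beneath it): 12/73 + 19/73 = 31/73; 19/73 + 23/73 = 42/73; 31/73 + 42/73 = 1. Resulting codeword lengths (in the order the probabilities were given): (2, 2, 2, 2). L_avg = sum(p_i * l_i) = 19/73*2 + 12/73*2 + 23/73*2 + 19/73*2 = 2

2.0 bits


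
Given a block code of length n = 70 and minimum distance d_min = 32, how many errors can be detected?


Detection capability = d_min - 1 = 32 - 1 = 31

31 errors


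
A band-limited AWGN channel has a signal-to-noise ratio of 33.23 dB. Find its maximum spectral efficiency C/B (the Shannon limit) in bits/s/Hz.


SNR_linear = 10^(33.23/10) = 2103.7784; C/B = log2(1 + SNR_linear) = log2(1 + 2103.7784) = 11.0395

11.0395 bits/s/Hz


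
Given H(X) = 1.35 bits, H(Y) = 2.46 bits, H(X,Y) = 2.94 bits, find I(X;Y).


I(X;Y) = H(X) + H(Y) - H(X,Y) = 1.35 + 2.46 - 2.94 = 0.87

0.87 bits


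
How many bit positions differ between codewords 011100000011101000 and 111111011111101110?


Count differing positions: ^ . . . ^ ^ . ^ ^ ^ . . . . . ^ ^ . = 8 differences

8


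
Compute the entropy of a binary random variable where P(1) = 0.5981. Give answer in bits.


H = -p*log2(p) - (1-p)*log2(1-p). -0.5981*log2(0.5981) = 0.443516; -0.4019*log2(0.4019) = 0.528535. H = 0.443516 + 0.528535 = 0.9721

0.9721 bits


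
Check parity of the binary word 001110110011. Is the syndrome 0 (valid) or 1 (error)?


Syndrome = XOR of all bits = 0 XOR 0 XOR 1 XOR 1 XOR 1 XOR 0 XOR 1 XOR 1 XOR 0 XOR 0 XOR 1 XOR 1 = 1

1


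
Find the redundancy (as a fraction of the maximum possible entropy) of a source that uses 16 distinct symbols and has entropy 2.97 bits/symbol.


H_max = log2(K) = log2(16) = 4.0 bits/symbol. Redundancy = 1 - H/H_max = 1 - 2.97/4.0 = 1 - 0.7425 = 0.2575

0.2575


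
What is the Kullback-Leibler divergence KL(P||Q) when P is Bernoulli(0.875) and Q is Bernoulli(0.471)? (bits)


KL = p*log2(p/q) + (1-p)*log2((1-p)/(1-q)) = 0.875*log2(0.875/0.471) + 0.125*log2(0.125/0.529) = 0.5217

0.5217 bits


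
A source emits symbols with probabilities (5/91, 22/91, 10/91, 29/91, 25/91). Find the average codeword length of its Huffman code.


Huffman construction (repeatedly merge the two least-probable nodes; each merge adds 1 bit to every symbol beneath it): 5/91 + 10/91 = 15/91; 15/91 + 22/91 = 37/91; 25/91 + 29/91 = 54/91; 37/91 + 54/91 = 1. Resulting codeword lengths (in the order the probabilities were given): (3, 2, 3, 2, 2). L_avg = sum(p_i * l_i) = 5/91*3 + 22/91*2 + 10/91*3 + 29/91*2 + 25/91*2 = 197/91 = 2.1648

2.1648 bits


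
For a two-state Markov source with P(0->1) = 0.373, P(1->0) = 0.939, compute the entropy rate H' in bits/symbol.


Stationary distribution: pi_0 = p10/(p01+p10) = 0.7157, pi_1 = 0.2843. Entropy rate H' = pi_0*H(p01) + pi_1*H(p10) = 0.7157*0.9529 + 0.2843*0.3314 = 0.7762

0.7762 bits/symbol


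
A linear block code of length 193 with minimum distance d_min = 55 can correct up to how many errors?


Correction capability = floor((d-1)/2) = floor((55-1)/2) = 27

27 errors


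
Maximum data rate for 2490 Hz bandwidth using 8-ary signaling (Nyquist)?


Rate = 2 * B * log2(M) = 2 * 2490 * 3.0 = 14940.0

14940.0 bps


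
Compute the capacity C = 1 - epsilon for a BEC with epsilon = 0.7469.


C = 1 - epsilon = 1 - 0.7469 = 0.2531

0.2531 bits


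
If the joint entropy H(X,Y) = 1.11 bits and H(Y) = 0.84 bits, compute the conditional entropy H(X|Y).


H(X|Y) = H(X,Y) - H(Y) = 1.11 - 0.84 = 0.27

0.27 bits


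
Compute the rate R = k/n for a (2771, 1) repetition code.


Rate = k/n = 1/2771

1/2771


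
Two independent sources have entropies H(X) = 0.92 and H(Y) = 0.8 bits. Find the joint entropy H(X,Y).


For independent variables, H(X,Y) = H(X) + H(Y) = 0.92 + 0.8 = 1.72

1.72 bits


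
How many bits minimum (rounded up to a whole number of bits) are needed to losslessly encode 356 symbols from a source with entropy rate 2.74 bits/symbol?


Minimum bits >= n * H = 356 * 2.74 = 975.44, rounded up to a whole number of bits = 976

976 bits


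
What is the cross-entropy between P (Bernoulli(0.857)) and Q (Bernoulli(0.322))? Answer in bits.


H(P,Q) = -p*log2(q) - (1-p)*log2(1-q). -0.857*log2(0.322) = 1.401081; -0.143*log2(0.678) = 0.080172. H(P,Q) = 1.401081 + 0.080172 = 1.4813

1.4813 bits


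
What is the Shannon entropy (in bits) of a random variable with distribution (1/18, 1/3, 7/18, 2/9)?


H = -sum(p_i * log2(p_i)). Terms: -(1/18)*log2(1/18) = 0.231663; -(1/3)*log2(1/3) = 0.528321; -(7/18)*log2(7/18) = 0.529888; -(2/9)*log2(2/9) = 0.482206. H = 0.231663 + 0.528321 + 0.529888 + 0.482206 = 1.7721

1.7721 bits


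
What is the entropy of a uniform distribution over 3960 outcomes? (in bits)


H = log2(n) = log2(3960) = 11.9513

11.9513 bits


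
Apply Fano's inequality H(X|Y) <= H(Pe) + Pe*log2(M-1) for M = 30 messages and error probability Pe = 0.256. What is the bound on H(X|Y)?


H(Pe) = -Pe*log2(Pe) - (1-Pe)*log2(1-Pe) = -0.256*log2(0.256) - 0.744*log2(0.744) = 0.503241 + 0.317409 = 0.8207. Pe*log2(M-1) = 0.256*log2(29) = 1.243643. Bound = H(Pe) + Pe*log2(M-1) = 0.503241 + 0.317409 + 1.243643 = 2.0643

2.0643 bits


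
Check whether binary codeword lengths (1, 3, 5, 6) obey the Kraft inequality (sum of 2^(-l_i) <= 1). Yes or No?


Kraft sum = sum(2^(-l_i)) = 0.6719, need <= 1. Result: satisfied (a binary prefix-free code with these lengths exists)

Yes


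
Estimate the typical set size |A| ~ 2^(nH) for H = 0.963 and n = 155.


log2|A_typical| = nH = 155 * 0.963 = 149.265, so |A_typical| ~ 2^149.265 = 8.575e+44

8.575e+44


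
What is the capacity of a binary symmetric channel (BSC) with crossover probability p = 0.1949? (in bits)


H(p) = -p*log2(p) - (1-p)*log2(1-p) = -0.1949*log2(0.1949) - 0.8051*log2(0.8051) = 0.459807 + 0.251803 = 0.7116. C = 1 - H(p) = 1 - 0.7116 = 0.2884

0.2884 bits


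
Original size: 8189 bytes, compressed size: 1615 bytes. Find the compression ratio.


Ratio = original / compressed = 8189 / 1615 = 5.0706

5.0706


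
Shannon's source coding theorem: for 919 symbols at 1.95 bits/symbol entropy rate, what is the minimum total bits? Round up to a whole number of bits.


Minimum bits >= n * H = 919 * 1.95 = 1792.05, rounded up to a whole number of bits = 1793

1793 bits


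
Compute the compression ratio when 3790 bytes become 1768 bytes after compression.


Ratio = original / compressed = 3790 / 1768 = 2.1437

2.1437


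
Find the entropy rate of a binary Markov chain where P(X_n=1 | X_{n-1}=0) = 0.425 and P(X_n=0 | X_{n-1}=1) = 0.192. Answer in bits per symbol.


Stationary distribution: pi_0 = p10/(p01+p10) = 0.3112, pi_1 = 0.6888. Entropy rate H' = pi_0*H(p01) + pi_1*H(p10) = 0.3112*0.9837 + 0.6888*0.7056 = 0.7922

0.7922 bits/symbol


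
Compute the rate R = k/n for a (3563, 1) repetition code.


Rate = k/n = 1/3563

1/3563


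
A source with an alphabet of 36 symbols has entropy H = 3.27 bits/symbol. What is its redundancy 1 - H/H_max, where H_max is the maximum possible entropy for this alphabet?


H_max = log2(K) = log2(36) = 5.1699 bits/symbol. Redundancy = 1 - H/H_max = 1 - 3.27/5.1699 = 1 - 0.6325 = 0.3675

0.3675


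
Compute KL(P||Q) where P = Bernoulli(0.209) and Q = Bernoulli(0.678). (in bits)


KL = p*log2(p/q) + (1-p)*log2((1-p)/(1-q)) = 0.209*log2(0.209/0.678) + 0.791*log2(0.791/0.322) = 0.6708

0.6708 bits


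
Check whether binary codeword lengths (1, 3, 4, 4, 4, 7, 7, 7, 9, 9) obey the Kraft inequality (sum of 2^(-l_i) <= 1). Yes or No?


Kraft sum = sum(2^(-l_i)) = 0.8398, need <= 1. Result: satisfied (a binary prefix-free code with these lengths exists)

Yes


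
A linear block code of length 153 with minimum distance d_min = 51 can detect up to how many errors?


Detection capability = d_min - 1 = 51 - 1 = 50

50 errors


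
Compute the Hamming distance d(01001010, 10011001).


Count differing positions: ^ ^ . ^ . . ^ ^ = 5 differences

5


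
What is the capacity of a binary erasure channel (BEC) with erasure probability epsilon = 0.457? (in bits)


C = 1 - epsilon = 1 - 0.457 = 0.543

0.543 bits


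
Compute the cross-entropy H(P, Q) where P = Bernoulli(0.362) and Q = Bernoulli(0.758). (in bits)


H(P,Q) = -p*log2(q) - (1-p)*log2(1-q). -0.362*log2(0.758) = 0.144702; -0.638*log2(0.242) = 1.305936. H(P,Q) = 0.144702 + 1.305936 = 1.4506

1.4506 bits


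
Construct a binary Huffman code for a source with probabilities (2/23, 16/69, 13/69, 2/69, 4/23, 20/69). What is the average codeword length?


Huffman construction (repeatedly merge the two least-probable nodes; each merge adds 1 bit to every symbol beneath it): 2/69 + 2/23 = 8/69; 8/69 + 4/23 = 20/69; 13/69 + 16/69 = 29/69; 20/69 + 20/69 = 40/69; 29/69 + 40/69 = 1. Resulting codeword lengths (in the order the probabilities were given): (4, 2, 2, 4, 3, 2). L_avg = sum(p_i * l_i) = 2/23*4 + 16/69*2 + 13/69*2 + 2/69*4 + 4/23*3 + 20/69*2 = 166/69 = 2.4058

2.4058 bits


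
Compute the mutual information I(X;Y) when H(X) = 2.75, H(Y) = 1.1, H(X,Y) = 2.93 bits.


I(X;Y) = H(X) + H(Y) - H(X,Y) = 2.75 + 1.1 - 2.93 = 0.92

0.92 bits


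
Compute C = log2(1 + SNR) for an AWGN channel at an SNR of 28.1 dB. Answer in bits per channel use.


SNR_linear = 10^(28.1/10) = 645.6542; C = log2(1 + SNR_linear) = log2(1 + 645.6542) = 9.3369

9.3369 bits/channel use


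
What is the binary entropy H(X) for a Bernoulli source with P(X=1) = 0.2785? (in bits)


H = -p*log2(p) - (1-p)*log2(1-p). -0.2785*log2(0.2785) = 0.513624; -0.7215*log2(0.7215) = 0.339775. H = 0.513624 + 0.339775 = 0.8534

0.8534 bits


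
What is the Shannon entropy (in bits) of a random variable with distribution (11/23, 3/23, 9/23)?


H = -sum(p_i * log2(p_i)). Terms: -(11/23)*log2(11/23) = 0.508932; -(3/23)*log2(3/23) = 0.383296; -(9/23)*log2(9/23) = 0.529684. H = 0.508932 + 0.383296 + 0.529684 = 1.4219

1.4219 bits


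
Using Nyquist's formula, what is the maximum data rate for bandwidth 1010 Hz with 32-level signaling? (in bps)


Rate = 2 * B * log2(M) = 2 * 1010 * 5.0 = 10100.0

10100.0 bps


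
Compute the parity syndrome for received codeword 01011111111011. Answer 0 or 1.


Syndrome = XOR of all bits = 0 XOR 1 XOR 0 XOR 1 XOR 1 XOR 1 XOR 1 XOR 1 XOR 1 XOR 1 XOR 1 XOR 0 XOR 1 XOR 1 = 1

1


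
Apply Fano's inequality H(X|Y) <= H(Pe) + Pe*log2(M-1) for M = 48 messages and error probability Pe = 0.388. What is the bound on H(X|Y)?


H(Pe) = -Pe*log2(Pe) - (1-Pe)*log2(1-Pe) = -0.388*log2(0.388) - 0.612*log2(0.612) = 0.529958 + 0.433539 = 0.9635. Pe*log2(M-1) = 0.388*log2(47) = 2.155180. Bound = H(Pe) + Pe*log2(M-1) = 0.529958 + 0.433539 + 2.155180 = 3.1187

3.1187 bits


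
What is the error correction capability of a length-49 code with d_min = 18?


Correction capability = floor((d-1)/2) = floor((18-1)/2) = 8

8 errors


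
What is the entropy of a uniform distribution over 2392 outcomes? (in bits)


H = log2(n) = log2(2392) = 11.224

11.224 bits


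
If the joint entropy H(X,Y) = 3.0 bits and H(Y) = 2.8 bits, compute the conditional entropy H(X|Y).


H(X|Y) = H(X,Y) - H(Y) = 3.0 - 2.8 = 0.2

0.2 bits


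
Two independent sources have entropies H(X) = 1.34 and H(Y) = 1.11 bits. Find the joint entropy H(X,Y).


For independent variables, H(X,Y) = H(X) + H(Y) = 1.34 + 1.11 = 2.45

2.45 bits


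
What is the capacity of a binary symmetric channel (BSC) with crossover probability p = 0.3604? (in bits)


H(p) = -p*log2(p) - (1-p)*log2(1-p) = -0.3604*log2(0.3604) - 0.6396*log2(0.6396) = 0.530627 + 0.412387 = 0.943. C = 1 - H(p) = 1 - 0.943 = 0.057

0.057 bits


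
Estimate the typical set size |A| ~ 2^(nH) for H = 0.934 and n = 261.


log2|A_typical| = nH = 261 * 0.934 = 243.774, so |A_typical| ~ 2^243.774 = 2.417e+73

2.417e+73


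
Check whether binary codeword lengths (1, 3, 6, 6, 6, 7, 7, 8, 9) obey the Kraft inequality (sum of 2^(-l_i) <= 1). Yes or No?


Kraft sum = sum(2^(-l_i)) = 0.6934, need <= 1. Result: satisfied (a binary prefix-free code with these lengths exists)

Yes


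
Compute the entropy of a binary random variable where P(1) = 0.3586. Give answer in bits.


H = -p*log2(p) - (1-p)*log2(1-p). -0.3586*log2(0.3586) = 0.530568; -0.6414*log2(0.6414) = 0.410947. H = 0.530568 + 0.410947 = 0.9415

0.9415 bits


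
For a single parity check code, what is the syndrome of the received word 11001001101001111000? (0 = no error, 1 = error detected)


Syndrome = XOR of all bits = 1 XOR 1 XOR 0 XOR 0 XOR 1 XOR 0 XOR 0 XOR 1 XOR 1 XOR 0 XOR 1 XOR 0 XOR 0 XOR 1 XOR 1 XOR 1 XOR 1 XOR 0 XOR 0 XOR 0 = 0

0


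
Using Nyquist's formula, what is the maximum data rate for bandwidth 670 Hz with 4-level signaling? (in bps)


Rate = 2 * B * log2(M) = 2 * 670 * 2.0 = 2680.0

2680.0 bps


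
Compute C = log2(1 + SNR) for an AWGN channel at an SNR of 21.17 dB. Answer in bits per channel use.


SNR_linear = 10^(21.17/10) = 130.9182; C = log2(1 + SNR_linear) = log2(1 + 130.9182) = 7.0435

7.0435 bits/channel use


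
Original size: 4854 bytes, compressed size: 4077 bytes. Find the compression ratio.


Ratio = original / compressed = 4854 / 4077 = 1.1906

1.1906


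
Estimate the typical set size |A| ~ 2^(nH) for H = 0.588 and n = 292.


log2|A_typical| = nH = 292 * 0.588 = 171.696, so |A_typical| ~ 2^171.696 = 4.849e+51

4.849e+51


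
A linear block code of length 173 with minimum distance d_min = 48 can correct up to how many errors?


Correction capability = floor((d-1)/2) = floor((48-1)/2) = 23

23 errors


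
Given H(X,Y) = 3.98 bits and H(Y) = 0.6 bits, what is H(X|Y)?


H(X|Y) = H(X,Y) - H(Y) = 3.98 - 0.6 = 3.38

3.38 bits


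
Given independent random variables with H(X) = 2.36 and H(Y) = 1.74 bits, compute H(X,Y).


For independent variables, H(X,Y) = H(X) + H(Y) = 2.36 + 1.74 = 4.1

4.1 bits


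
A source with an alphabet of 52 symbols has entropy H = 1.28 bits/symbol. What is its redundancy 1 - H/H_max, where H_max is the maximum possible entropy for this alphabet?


H_max = log2(K) = log2(52) = 5.7004 bits/symbol. Redundancy = 1 - H/H_max = 1 - 1.28/5.7004 = 1 - 0.2245 = 0.7755

0.7755


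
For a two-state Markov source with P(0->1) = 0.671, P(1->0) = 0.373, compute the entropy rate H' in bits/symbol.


Stationary distribution: pi_0 = p10/(p01+p10) = 0.3573, pi_1 = 0.6427. Entropy rate H' = pi_0*H(p01) + pi_1*H(p10) = 0.3573*0.9139 + 0.6427*0.9529 = 0.939

0.939 bits/symbol


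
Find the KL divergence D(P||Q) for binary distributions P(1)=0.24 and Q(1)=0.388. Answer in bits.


KL = p*log2(p/q) + (1-p)*log2((1-p)/(1-q)) = 0.24*log2(0.24/0.388) + 0.76*log2(0.76/0.612) = 0.0712

0.0712 bits


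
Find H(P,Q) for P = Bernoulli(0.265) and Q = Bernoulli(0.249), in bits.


H(P,Q) = -p*log2(q) - (1-p)*log2(1-q). -0.265*log2(0.249) = 0.531532; -0.735*log2(0.751) = 0.303640. H(P,Q) = 0.531532 + 0.303640 = 0.8352

0.8352 bits


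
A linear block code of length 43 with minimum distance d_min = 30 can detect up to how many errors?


Detection capability = d_min - 1 = 30 - 1 = 29

29 errors


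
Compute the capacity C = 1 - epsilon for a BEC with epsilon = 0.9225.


C = 1 - epsilon = 1 - 0.9225 = 0.0775

0.0775 bits


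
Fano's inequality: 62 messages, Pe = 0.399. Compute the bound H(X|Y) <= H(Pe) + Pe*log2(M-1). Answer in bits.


H(Pe) = -Pe*log2(Pe) - (1-Pe)*log2(1-Pe) = -0.399*log2(0.399) - 0.601*log2(0.601) = 0.528890 + 0.441472 = 0.9704. Pe*log2(M-1) = 0.399*log2(61) = 2.366364. Bound = H(Pe) + Pe*log2(M-1) = 0.528890 + 0.441472 + 2.366364 = 3.3367

3.3367 bits


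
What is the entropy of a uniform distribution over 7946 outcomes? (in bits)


H = log2(n) = log2(7946) = 12.956

12.956 bits


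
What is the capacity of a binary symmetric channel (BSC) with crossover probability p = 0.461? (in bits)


H(p) = -p*log2(p) - (1-p)*log2(1-p) = -0.461*log2(0.461) - 0.539*log2(0.539) = 0.515011 + 0.480595 = 0.9956. C = 1 - H(p) = 1 - 0.9956 = 0.0044

0.0044 bits


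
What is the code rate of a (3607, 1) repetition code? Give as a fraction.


Rate = k/n = 1/3607

1/3607


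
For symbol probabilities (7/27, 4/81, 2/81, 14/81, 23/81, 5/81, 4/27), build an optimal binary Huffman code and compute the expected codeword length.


Huffman construction (repeatedly merge the two least-probable nodes; each merge adds 1 bit to every symbol beneath it): 2/81 + 4/81 = 2/27; 5/81 + 2/27 = 11/81; 11/81 + 4/27 = 23/81; 14/81 + 7/27 = 35/81; 23/81 + 23/81 = 46/81; 35/81 + 46/81 = 1. Resulting codeword lengths (in the order the probabilities were given): (2, 5, 5, 2, 2, 4, 3). L_avg = sum(p_i * l_i) = 7/27*2 + 4/81*5 + 2/81*5 + 14/81*2 + 23/81*2 + 5/81*4 + 4/27*3 = 202/81 = 2.4938

2.4938 bits


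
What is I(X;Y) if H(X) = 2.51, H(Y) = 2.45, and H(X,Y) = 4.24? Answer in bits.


I(X;Y) = H(X) + H(Y) - H(X,Y) = 2.51 + 2.45 - 4.24 = 0.72

0.72 bits


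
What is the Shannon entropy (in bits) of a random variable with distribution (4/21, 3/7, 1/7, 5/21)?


H = -sum(p_i * log2(p_i)). Terms: -(4/21)*log2(4/21) = 0.455680; -(3/7)*log2(3/7) = 0.523882; -(1/7)*log2(1/7) = 0.401051; -(5/21)*log2(5/21) = 0.492950. H = 0.455680 + 0.523882 + 0.401051 + 0.492950 = 1.8736

1.8736 bits


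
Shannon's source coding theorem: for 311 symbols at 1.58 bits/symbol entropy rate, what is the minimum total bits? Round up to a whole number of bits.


Minimum bits >= n * H = 311 * 1.58 = 491.38, rounded up to a whole number of bits = 492

492 bits


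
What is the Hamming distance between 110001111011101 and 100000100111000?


Count differing positions: . ^ . . . ^ . ^ ^ ^ . . ^ . ^ = 7 differences

7


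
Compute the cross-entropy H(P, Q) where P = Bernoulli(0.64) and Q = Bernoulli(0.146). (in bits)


H(P,Q) = -p*log2(q) - (1-p)*log2(1-q). -0.64*log2(0.146) = 1.776614; -0.36*log2(0.854) = 0.081969. H(P,Q) = 1.776614 + 0.081969 = 1.8586

1.8586 bits


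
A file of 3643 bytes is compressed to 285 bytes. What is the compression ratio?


Ratio = original / compressed = 3643 / 285 = 12.7825

12.7825


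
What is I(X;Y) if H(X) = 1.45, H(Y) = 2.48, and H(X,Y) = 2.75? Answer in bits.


I(X;Y) = H(X) + H(Y) - H(X,Y) = 1.45 + 2.48 - 2.75 = 1.18

1.18 bits


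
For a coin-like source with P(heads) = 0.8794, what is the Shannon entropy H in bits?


H = -p*log2(p) - (1-p)*log2(1-p). -0.8794*log2(0.8794) = 0.163048; -0.1206*log2(0.1206) = 0.368035. H = 0.163048 + 0.368035 = 0.5311

0.5311 bits


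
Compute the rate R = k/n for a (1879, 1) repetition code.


Rate = k/n = 1/1879

1/1879


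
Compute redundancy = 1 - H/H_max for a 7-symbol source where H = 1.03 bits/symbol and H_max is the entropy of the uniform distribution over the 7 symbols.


H_max = log2(K) = log2(7) = 2.8074 bits/symbol. Redundancy = 1 - H/H_max = 1 - 1.03/2.8074 = 1 - 0.3669 = 0.6331

0.6331


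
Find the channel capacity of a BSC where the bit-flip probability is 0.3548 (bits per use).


H(p) = -p*log2(p) - (1-p)*log2(1-p) = -0.3548*log2(0.3548) - 0.6452*log2(0.6452) = 0.530398 + 0.407884 = 0.9383. C = 1 - H(p) = 1 - 0.9383 = 0.0617

0.0617 bits


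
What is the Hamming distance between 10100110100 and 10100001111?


Count differing positions: . . . . . ^ ^ ^ . ^ ^ = 5 differences

5


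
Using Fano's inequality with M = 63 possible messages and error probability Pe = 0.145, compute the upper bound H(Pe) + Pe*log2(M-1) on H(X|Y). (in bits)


H(Pe) = -Pe*log2(Pe) - (1-Pe)*log2(1-Pe) = -0.145*log2(0.145) - 0.855*log2(0.855) = 0.403952 + 0.193233 = 0.5972. Pe*log2(M-1) = 0.145*log2(62) = 0.863358. Bound = H(Pe) + Pe*log2(M-1) = 0.403952 + 0.193233 + 0.863358 = 1.4605

1.4605 bits


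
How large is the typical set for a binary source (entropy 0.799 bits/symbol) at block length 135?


log2|A_typical| = nH = 135 * 0.799 = 107.865, so |A_typical| ~ 2^107.865 = 2.955e+32

2.955e+32


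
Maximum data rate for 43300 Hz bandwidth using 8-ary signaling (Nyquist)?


Rate = 2 * B * log2(M) = 2 * 43300 * 3.0 = 259800.0

259800.0 bps


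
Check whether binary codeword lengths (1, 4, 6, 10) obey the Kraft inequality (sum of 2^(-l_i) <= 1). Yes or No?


Kraft sum = sum(2^(-l_i)) = 0.5791, need <= 1. Result: satisfied (a binary prefix-free code with these lengths exists)

Yes


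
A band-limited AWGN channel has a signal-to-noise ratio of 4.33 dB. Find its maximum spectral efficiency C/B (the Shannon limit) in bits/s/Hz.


SNR_linear = 10^(4.33/10) = 2.7102; C/B = log2(1 + SNR_linear) = log2(1 + 2.7102) = 1.8915

1.8915 bits/s/Hz


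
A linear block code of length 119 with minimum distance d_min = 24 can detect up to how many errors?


Detection capability = d_min - 1 = 24 - 1 = 23

23 errors


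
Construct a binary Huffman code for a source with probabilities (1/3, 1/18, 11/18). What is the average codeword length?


Huffman construction (repeatedly merge the two least-probable nodes; each merge adds 1 bit to every symbol beneath it): 1/18 + 1/3 = 7/18; 7/18 + 11/18 = 1. Resulting codeword lengths (in the order the probabilities were given): (2, 2, 1). L_avg = sum(p_i * l_i) = 1/3*2 + 1/18*2 + 11/18*1 = 25/18 = 1.3889

1.3889 bits


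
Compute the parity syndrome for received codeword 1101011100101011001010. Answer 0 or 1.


Syndrome = XOR of all bits = 1 XOR 1 XOR 0 XOR 1 XOR 0 XOR 1 XOR 1 XOR 1 XOR 0 XOR 0 XOR 1 XOR 0 XOR 1 XOR 0 XOR 1 XOR 1 XOR 0 XOR 0 XOR 1 XOR 0 XOR 1 XOR 0 = 0

0


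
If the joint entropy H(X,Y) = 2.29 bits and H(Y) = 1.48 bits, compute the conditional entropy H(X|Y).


H(X|Y) = H(X,Y) - H(Y) = 2.29 - 1.48 = 0.81

0.81 bits


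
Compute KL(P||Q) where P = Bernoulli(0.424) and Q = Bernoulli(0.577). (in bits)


KL = p*log2(p/q) + (1-p)*log2((1-p)/(1-q)) = 0.424*log2(0.424/0.577) + 0.576*log2(0.576/0.423) = 0.0681

0.0681 bits
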